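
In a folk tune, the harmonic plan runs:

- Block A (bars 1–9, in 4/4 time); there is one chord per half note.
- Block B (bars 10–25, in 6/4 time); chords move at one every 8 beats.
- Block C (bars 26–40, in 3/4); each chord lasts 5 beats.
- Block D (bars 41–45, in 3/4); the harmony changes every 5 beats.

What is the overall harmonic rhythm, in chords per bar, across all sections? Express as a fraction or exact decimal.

14/15 chords per bar

A: 9 × 4 = 36 beats ÷ 2 = 18 chords.
B: 16 × 6 = 96 beats ÷ 8 = 12 chords.
C: 15 × 3 = 45 beats ÷ 5 = 9 chords.
D: 5 × 3 = 15 beats ÷ 5 = 3 chords.
Overall: 42 chords over 45 bars → 42/45 = 14/15 chords per bar.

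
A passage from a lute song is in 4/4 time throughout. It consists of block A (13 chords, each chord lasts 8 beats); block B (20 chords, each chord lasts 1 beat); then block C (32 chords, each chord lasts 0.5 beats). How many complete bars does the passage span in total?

35 bars

A: 13 × 8 = 104 beats = 26 bars.
B: 20 × 1 = 20 beats = 5 bars.
C: 32 × 0.5 = 16 beats = 4 bars.
Total: 26 + 5 + 4 = 35 bars.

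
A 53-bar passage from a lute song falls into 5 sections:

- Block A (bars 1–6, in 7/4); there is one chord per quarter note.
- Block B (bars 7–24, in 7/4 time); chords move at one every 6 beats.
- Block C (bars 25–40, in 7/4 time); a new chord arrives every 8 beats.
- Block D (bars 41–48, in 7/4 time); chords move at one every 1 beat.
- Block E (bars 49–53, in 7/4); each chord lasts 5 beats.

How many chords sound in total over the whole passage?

A: 6 bars × 7 beats = 42 beats; 1 beat/chord → 42 chords.
B: 18 bars × 7 beats = 126 beats; 6 beats/chord → 21 chords.
C: 16 bars × 7 beats = 112 beats; 8 beats/chord → 14 chords.
D: 8 bars × 7 beats = 56 beats; 1 beat/chord → 56 chords.
E: 5 bars × 7 beats = 35 beats; 5 beats/chord → 7 chords.
Total: 42 + 21 + 14 + 56 + 7 = 140.

140 chords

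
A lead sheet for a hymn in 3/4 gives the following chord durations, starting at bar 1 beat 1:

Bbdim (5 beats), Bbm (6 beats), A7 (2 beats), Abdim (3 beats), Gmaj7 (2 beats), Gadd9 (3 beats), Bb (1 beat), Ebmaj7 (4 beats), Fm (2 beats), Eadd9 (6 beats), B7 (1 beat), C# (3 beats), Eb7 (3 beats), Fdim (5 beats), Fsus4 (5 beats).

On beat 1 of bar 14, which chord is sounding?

Eb7

Beat 1 of bar 14 is beat (14−1)×3 + 1 = 40 overall.
Running totals: Bbdim ends at 5, Bbm ends at 11, A7 ends at 13, Abdim ends at 16, Gmaj7 ends at 18, Gadd9 ends at 21, Bb ends at 22, Ebmaj7 ends at 26, Fm ends at 28, Eadd9 ends at 34, B7 ends at 35, C# ends at 38, Eb7 ends at 41.
Beat 40 falls within Eb7.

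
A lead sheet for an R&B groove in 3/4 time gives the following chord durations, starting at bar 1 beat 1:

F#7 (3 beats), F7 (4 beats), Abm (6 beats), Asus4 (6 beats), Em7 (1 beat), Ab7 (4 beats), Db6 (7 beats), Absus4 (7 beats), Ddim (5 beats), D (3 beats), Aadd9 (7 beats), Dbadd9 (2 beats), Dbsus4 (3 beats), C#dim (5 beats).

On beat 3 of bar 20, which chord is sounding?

Beat 3 of bar 20 is beat (20−1)×3 + 3 = 60 overall.
Running totals: F#7 ends at 3, F7 ends at 7, Abm ends at 13, Asus4 ends at 19, Em7 ends at 20, Ab7 ends at 24, Db6 ends at 31, Absus4 ends at 38, Ddim ends at 43, D ends at 46, Aadd9 ends at 53, Dbadd9 ends at 55, Dbsus4 ends at 58, C#dim ends at 63.
Beat 60 falls within C#dim.

C#dim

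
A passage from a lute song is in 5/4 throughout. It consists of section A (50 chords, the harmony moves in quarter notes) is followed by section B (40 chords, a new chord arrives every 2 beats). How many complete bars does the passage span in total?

26 bars

A: 50 × 1 = 50 beats = 10 bars.
B: 40 × 2 = 80 beats = 16 bars.
Total: 10 + 16 = 26 bars.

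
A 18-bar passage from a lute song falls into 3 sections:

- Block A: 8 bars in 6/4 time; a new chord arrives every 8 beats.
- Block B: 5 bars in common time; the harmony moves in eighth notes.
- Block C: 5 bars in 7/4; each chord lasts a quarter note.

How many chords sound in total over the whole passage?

81 chords

A: 8 bars × 6 beats = 48 beats; 8 beats/chord → 6 chords.
B: 5 bars × 4 beats = 20 beats; 0.5 beats/chord → 40 chords.
C: 5 bars × 7 beats = 35 beats; 1 beat/chord → 35 chords.
Total: 6 + 40 + 35 = 81.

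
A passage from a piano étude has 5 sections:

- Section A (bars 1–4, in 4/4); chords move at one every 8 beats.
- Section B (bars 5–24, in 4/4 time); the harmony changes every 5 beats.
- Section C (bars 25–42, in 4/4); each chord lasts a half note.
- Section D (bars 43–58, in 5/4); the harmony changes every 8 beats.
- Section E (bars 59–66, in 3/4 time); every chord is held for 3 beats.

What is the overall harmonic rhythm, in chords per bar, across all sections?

A: 4 bars of 4 beats is 16 beats; at 8 beats each that's 2 chords.
B: 20 bars of 4 beats is 80 beats; at 5 beats each that's 16 chords.
C: 18 bars of 4 beats is 72 beats; at 2 beats each that's 36 chords.
D: 16 bars of 5 beats is 80 beats; at 8 beats each that's 10 chords.
E: 8 bars of 3 beats is 24 beats; at 3 beats each that's 8 chords.
Overall: 72 chords over 66 bars → 72/66 = 12/11 chords per bar.

12/11 chords per bar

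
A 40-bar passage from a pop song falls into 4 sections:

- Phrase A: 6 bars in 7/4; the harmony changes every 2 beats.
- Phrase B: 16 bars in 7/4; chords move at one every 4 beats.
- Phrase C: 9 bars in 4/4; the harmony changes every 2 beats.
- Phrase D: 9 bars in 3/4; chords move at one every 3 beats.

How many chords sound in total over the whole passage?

76 chords

A: 6 bars × 7 beats = 42 beats; 2 beats/chord → 21 chords.
B: 16 bars × 7 beats = 112 beats; 4 beats/chord → 28 chords.
C: 9 bars × 4 beats = 36 beats; 2 beats/chord → 18 chords.
D: 9 bars × 3 beats = 27 beats; 3 beats/chord → 9 chords.
Total: 21 + 28 + 18 + 9 = 76.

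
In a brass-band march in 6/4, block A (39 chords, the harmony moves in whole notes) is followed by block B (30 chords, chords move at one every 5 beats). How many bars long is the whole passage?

51 bars

A: 39 × 4 = 156 beats = 26 bars.
B: 30 × 5 = 150 beats = 25 bars.
Total: 26 + 25 = 51 bars.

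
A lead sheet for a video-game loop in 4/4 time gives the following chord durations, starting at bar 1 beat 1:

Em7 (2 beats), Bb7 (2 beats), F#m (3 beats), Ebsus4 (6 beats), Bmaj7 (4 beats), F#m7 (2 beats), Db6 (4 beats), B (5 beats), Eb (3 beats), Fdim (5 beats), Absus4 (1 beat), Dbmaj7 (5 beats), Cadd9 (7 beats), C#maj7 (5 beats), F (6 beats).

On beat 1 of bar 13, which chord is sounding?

Cadd9

Beat 1 of bar 13 is beat (13−1)×4 + 1 = 49 overall.
Running totals: Em7 ends at 2, Bb7 ends at 4, F#m ends at 7, Ebsus4 ends at 13, Bmaj7 ends at 17, F#m7 ends at 19, Db6 ends at 23, B ends at 28, Eb ends at 31, Fdim ends at 36, Absus4 ends at 37, Dbmaj7 ends at 42, Cadd9 ends at 49.
Beat 49 falls within Cadd9.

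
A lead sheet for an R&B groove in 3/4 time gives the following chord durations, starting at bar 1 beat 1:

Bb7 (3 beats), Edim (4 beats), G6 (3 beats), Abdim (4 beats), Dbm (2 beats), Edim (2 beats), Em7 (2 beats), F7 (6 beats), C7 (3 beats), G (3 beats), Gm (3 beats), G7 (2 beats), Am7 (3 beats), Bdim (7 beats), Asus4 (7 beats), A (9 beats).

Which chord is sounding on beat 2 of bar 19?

A

Beat 2 of bar 19 is beat (19−1)×3 + 2 = 56 overall.
Running totals: Bb7 ends at 3, Edim ends at 7, G6 ends at 10, Abdim ends at 14, Dbm ends at 16, Edim ends at 18, Em7 ends at 20, F7 ends at 26, C7 ends at 29, G ends at 32, Gm ends at 35, G7 ends at 37, Am7 ends at 40, Bdim ends at 47, Asus4 ends at 54, A ends at 63.
Beat 56 falls within A.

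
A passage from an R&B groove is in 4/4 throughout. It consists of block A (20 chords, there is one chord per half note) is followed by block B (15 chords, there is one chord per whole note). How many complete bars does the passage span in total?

25 bars

A: 20 × 2 = 40 beats = 10 bars.
B: 15 × 4 = 60 beats = 15 bars.
Total: 10 + 15 = 25 bars.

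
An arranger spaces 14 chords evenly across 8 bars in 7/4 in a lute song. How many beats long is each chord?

4 beats

8 bars × 7 beats/bar = 56 beats total.
56 beats ÷ 14 chords = 4 beats per chord.
(That is a whole note.)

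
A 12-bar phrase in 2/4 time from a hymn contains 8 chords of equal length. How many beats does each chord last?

3 beats

12 bars × 2 beats/bar = 24 beats total.
24 beats ÷ 8 chords = 3 beats per chord.
(That is a dotted half note.)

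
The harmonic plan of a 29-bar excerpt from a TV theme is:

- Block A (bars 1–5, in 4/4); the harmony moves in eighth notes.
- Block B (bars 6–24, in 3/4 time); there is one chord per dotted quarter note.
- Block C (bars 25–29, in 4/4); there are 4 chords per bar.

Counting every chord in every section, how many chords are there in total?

A: 5 bars × 4 beats = 20 beats; 0.5 beats/chord → 40 chords.
B: 19 bars × 3 beats = 57 beats; 1.5 beats/chord → 38 chords.
C: 5 bars × 4 beats = 20 beats; 1 beat/chord → 20 chords.
Total: 40 + 38 + 20 = 98.

98 chords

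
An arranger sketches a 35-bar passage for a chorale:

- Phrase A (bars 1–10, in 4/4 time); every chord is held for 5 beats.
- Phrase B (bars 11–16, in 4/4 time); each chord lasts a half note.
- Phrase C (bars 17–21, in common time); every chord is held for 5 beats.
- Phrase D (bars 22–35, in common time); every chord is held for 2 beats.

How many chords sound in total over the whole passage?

A: 10·4 = 40 beats, 40/5 = 8 chords.
B: 6·4 = 24 beats, 24/2 = 12 chords.
C: 5·4 = 20 beats, 20/5 = 4 chords.
D: 14·4 = 56 beats, 56/2 = 28 chords.
Total: 8 + 12 + 4 + 28 = 52.

52 chords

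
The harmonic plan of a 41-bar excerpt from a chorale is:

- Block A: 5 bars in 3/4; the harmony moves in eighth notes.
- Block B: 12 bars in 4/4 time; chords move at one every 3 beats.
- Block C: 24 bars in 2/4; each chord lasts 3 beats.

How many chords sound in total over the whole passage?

A: 5·3 = 15 beats, 15/0.5 = 30 chords.
B: 12·4 = 48 beats, 48/3 = 16 chords.
C: 24·2 = 48 beats, 48/3 = 16 chords.
Total: 30 + 16 + 16 = 62.

62 chords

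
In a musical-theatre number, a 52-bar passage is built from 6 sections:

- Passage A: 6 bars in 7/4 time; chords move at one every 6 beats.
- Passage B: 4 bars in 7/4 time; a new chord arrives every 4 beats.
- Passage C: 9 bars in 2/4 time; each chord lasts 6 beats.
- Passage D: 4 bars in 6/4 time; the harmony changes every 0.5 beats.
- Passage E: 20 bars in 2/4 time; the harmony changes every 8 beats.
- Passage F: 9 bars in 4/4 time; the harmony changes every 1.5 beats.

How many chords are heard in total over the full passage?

94 chords

A: 6 bars × 7 beats = 42 beats; 6 beats/chord → 7 chords.
B: 4 bars × 7 beats = 28 beats; 4 beats/chord → 7 chords.
C: 9 bars × 2 beats = 18 beats; 6 beats/chord → 3 chords.
D: 4 bars × 6 beats = 24 beats; 0.5 beats/chord → 48 chords.
E: 20 bars × 2 beats = 40 beats; 8 beats/chord → 5 chords.
F: 9 bars × 4 beats = 36 beats; 1.5 beats/chord → 24 chords.
Total: 7 + 7 + 3 + 48 + 5 + 24 = 94.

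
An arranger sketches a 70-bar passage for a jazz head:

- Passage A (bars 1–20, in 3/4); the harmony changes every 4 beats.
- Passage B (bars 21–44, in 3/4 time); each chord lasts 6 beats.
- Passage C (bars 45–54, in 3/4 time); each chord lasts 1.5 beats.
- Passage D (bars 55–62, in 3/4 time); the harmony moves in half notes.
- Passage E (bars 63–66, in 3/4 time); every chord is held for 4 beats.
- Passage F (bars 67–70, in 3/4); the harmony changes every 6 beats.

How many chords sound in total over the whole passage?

64 chords

A: 20 bars × 3 beats = 60 beats; 4 beats/chord → 15 chords.
B: 24 bars × 3 beats = 72 beats; 6 beats/chord → 12 chords.
C: 10 bars × 3 beats = 30 beats; 1.5 beats/chord → 20 chords.
D: 8 bars × 3 beats = 24 beats; 2 beats/chord → 12 chords.
E: 4 bars × 3 beats = 12 beats; 4 beats/chord → 3 chords.
F: 4 bars × 3 beats = 12 beats; 6 beats/chord → 2 chords.
Total: 15 + 12 + 20 + 12 + 3 + 2 = 64.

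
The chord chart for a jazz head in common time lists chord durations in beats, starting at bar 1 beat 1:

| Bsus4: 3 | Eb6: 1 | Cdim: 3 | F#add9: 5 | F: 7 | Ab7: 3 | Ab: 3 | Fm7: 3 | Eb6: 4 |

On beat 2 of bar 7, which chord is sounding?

Beat 2 of bar 7 is beat (7−1)×4 + 2 = 26 overall.
Running totals: Bsus4 ends at 3, Eb6 ends at 4, Cdim ends at 7, F#add9 ends at 12, F ends at 19, Ab7 ends at 22, Ab ends at 25, Fm7 ends at 28.
Beat 26 falls within Fm7.

Fm7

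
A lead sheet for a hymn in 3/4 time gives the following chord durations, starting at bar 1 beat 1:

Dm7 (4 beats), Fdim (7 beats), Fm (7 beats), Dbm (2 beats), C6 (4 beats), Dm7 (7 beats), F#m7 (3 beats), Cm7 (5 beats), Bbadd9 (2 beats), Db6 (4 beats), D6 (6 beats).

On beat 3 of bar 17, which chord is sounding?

D6

Beat 3 of bar 17 is beat (17−1)×3 + 3 = 51 overall.
Running totals: Dm7 ends at 4, Fdim ends at 11, Fm ends at 18, Dbm ends at 20, C6 ends at 24, Dm7 ends at 31, F#m7 ends at 34, Cm7 ends at 39, Bbadd9 ends at 41, Db6 ends at 45, D6 ends at 51.
Beat 51 falls within D6.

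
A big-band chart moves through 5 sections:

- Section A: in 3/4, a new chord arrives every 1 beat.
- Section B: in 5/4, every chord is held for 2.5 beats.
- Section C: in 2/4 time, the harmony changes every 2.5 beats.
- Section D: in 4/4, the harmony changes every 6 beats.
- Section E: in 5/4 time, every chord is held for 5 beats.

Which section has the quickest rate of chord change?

A: 3 beats/bar ÷ 1 beat/chord = 3 chords/bar.
B: 5 beats/bar ÷ 2.5 beats/chord = 2 chords/bar.
C: 2 beats/bar ÷ 2.5 beats/chord = 0.8 chords/bar.
D: 4 beats/bar ÷ 6 beats/chord = 2/3 chords/bar.
E: 5 beats/bar ÷ 5 beats/chord = 1 chord/bar.
Fastest is A at 3 chords/bar.

Section A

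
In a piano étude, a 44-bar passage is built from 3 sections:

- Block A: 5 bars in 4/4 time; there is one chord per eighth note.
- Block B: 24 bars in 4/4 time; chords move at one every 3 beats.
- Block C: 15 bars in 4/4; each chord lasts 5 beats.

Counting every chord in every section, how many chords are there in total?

84 chords

A: 5·4 = 20 beats, 20/0.5 = 40 chords.
B: 24·4 = 96 beats, 96/3 = 32 chords.
C: 15·4 = 60 beats, 60/5 = 12 chords.
Total: 40 + 32 + 12 = 84.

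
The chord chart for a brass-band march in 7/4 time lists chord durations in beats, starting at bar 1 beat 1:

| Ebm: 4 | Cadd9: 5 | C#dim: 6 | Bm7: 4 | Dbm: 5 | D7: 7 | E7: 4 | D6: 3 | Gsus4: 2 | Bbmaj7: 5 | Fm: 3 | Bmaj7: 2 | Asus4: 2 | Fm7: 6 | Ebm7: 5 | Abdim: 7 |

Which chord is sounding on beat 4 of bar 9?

Beat 4 of bar 9 is beat (9−1)×7 + 4 = 60 overall.
Running totals: Ebm ends at 4, Cadd9 ends at 9, C#dim ends at 15, Bm7 ends at 19, Dbm ends at 24, D7 ends at 31, E7 ends at 35, D6 ends at 38, Gsus4 ends at 40, Bbmaj7 ends at 45, Fm ends at 48, Bmaj7 ends at 50, Asus4 ends at 52, Fm7 ends at 58, Ebm7 ends at 63.
Beat 60 falls within Ebm7.

Ebm7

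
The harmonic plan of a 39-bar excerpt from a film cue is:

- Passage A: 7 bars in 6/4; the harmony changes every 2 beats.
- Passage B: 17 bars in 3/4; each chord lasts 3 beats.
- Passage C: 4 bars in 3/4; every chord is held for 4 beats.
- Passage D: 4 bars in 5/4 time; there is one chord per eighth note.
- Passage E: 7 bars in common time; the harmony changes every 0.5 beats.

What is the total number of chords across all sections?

137 chords

A: 7·6 = 42 beats, 42/2 = 21 chords.
B: 17·3 = 51 beats, 51/3 = 17 chords.
C: 4·3 = 12 beats, 12/4 = 3 chords.
D: 4·5 = 20 beats, 20/0.5 = 40 chords.
E: 7·4 = 28 beats, 28/0.5 = 56 chords.
Total: 21 + 17 + 3 + 40 + 56 = 137.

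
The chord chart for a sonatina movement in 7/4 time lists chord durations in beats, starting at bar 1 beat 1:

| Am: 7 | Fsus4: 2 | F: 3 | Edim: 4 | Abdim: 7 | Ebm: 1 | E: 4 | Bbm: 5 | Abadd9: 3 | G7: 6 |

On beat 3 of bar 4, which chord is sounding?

Beat 3 of bar 4 is beat (4−1)×7 + 3 = 24 overall.
Running totals: Am ends at 7, Fsus4 ends at 9, F ends at 12, Edim ends at 16, Abdim ends at 23, Ebm ends at 24.
Beat 24 falls within Ebm.

Ebm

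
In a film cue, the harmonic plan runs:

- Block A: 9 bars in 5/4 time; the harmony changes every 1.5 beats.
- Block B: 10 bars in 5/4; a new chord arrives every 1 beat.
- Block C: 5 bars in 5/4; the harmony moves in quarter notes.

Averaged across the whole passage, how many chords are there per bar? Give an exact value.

A: 9 bars of 5 beats is 45 beats; at 1.5 beats each that's 30 chords.
B: 10 bars of 5 beats is 50 beats; at 1 beat each that's 50 chords.
C: 5 bars of 5 beats is 25 beats; at 1 beat each that's 25 chords.
Overall: 105 chords over 24 bars → 105/24 = 4.375 chords per bar.

4.375 chords per bar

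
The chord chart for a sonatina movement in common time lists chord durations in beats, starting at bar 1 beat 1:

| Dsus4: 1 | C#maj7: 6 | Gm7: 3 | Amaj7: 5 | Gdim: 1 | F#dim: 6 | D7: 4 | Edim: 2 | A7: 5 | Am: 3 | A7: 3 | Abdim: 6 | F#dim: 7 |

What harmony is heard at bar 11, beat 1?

Abdim

Beat 1 of bar 11 is beat (11−1)×4 + 1 = 41 overall.
Running totals: Dsus4 ends at 1, C#maj7 ends at 7, Gm7 ends at 10, Amaj7 ends at 15, Gdim ends at 16, F#dim ends at 22, D7 ends at 26, Edim ends at 28, A7 ends at 33, Am ends at 36, A7 ends at 39, Abdim ends at 45.
Beat 41 falls within Abdim.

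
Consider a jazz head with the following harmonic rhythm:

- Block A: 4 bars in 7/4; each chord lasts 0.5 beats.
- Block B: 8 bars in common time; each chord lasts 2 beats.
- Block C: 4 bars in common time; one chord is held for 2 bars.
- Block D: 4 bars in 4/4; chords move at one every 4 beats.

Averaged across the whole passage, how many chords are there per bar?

A: 4 bars of 7 beats is 28 beats; at 0.5 beats each that's 56 chords.
B: 8 bars of 4 beats is 32 beats; at 2 beats each that's 16 chords.
C: 4 bars of 4 beats is 16 beats; at 8 beats each that's 2 chords.
D: 4 bars of 4 beats is 16 beats; at 4 beats each that's 4 chords.
Overall: 78 chords over 20 bars → 78/20 = 3.9 chords per bar.

3.9 chords per bar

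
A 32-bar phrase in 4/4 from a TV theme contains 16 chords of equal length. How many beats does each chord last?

32 bars × 4 beats/bar = 128 beats total.
128 beats ÷ 16 chords = 8 beats per chord.

8 beats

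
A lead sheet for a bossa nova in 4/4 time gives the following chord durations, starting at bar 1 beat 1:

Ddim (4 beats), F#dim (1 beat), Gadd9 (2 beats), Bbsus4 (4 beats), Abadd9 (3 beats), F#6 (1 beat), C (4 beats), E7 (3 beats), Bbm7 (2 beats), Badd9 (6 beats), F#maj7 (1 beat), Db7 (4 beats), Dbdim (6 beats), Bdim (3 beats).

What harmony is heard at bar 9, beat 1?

Db7

Beat 1 of bar 9 is beat (9−1)×4 + 1 = 33 overall.
Running totals: Ddim ends at 4, F#dim ends at 5, Gadd9 ends at 7, Bbsus4 ends at 11, Abadd9 ends at 14, F#6 ends at 15, C ends at 19, E7 ends at 22, Bbm7 ends at 24, Badd9 ends at 30, F#maj7 ends at 31, Db7 ends at 35.
Beat 33 falls within Db7.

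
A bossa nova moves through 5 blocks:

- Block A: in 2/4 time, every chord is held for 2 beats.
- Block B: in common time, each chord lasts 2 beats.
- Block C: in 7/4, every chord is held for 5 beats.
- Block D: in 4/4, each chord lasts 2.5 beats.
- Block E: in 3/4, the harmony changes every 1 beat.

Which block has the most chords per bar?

A: each chord is 2 beats in 2/4, so 1 per bar.
B: each chord is 2 beats in 4/4, so 2 per bar.
C: each chord is 5 beats in 7/4, so 1.4 per bar.
D: each chord is 2.5 beats in 4/4, so 1.6 per bar.
E: each chord is 1 beat in 3/4, so 3 per bar.
Fastest is E at 3 chords/bar.

Block E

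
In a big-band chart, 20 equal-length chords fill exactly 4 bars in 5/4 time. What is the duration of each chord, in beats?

1 beat

4 bars × 5 beats/bar = 20 beats total.
20 beats ÷ 20 chords = 1 beats per chord.
(That is a quarter note.)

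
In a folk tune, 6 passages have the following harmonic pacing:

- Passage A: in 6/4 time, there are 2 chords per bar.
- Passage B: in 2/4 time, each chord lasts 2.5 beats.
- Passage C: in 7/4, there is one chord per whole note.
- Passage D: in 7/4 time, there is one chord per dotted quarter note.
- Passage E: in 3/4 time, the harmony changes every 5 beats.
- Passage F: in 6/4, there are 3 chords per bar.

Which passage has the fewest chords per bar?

Passage E

A: each chord is 3 beats in 6/4, so 2 per bar.
B: each chord is 2.5 beats in 2/4, so 0.8 per bar.
C: each chord is 4 beats in 7/4, so 1.75 per bar.
D: each chord is 1.5 beats in 7/4, so 14/3 per bar.
E: each chord is 5 beats in 3/4, so 0.6 per bar.
F: each chord is 2 beats in 6/4, so 3 per bar.
Slowest is E at 0.6 chords/bar.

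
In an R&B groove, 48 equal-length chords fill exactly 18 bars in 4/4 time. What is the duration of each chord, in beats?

1.5 beats

18 bars × 4 beats/bar = 72 beats total.
72 beats ÷ 48 chords = 1.5 beats per chord.
(That is a dotted quarter note.)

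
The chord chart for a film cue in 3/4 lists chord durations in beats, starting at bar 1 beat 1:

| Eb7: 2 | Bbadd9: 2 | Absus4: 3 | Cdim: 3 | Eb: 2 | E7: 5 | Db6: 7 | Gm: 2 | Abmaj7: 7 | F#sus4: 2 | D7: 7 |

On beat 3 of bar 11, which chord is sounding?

Abmaj7

Beat 3 of bar 11 is beat (11−1)×3 + 3 = 33 overall.
Running totals: Eb7 ends at 2, Bbadd9 ends at 4, Absus4 ends at 7, Cdim ends at 10, Eb ends at 12, E7 ends at 17, Db6 ends at 24, Gm ends at 26, Abmaj7 ends at 33.
Beat 33 falls within Abmaj7.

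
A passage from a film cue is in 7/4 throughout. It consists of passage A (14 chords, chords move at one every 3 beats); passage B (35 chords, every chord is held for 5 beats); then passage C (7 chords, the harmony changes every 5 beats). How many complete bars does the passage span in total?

A: 14 × 3 = 42 beats = 6 bars.
B: 35 × 5 = 175 beats = 25 bars.
C: 7 × 5 = 35 beats = 5 bars.
Total: 6 + 25 + 5 = 36 bars.

36 bars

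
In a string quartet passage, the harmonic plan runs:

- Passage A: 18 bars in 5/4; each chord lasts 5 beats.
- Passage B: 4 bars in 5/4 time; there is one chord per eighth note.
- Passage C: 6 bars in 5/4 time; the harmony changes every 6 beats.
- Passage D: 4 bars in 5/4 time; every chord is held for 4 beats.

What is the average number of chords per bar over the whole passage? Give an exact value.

2.125 chords per bar

A: 18 bars of 5 beats is 90 beats; at 5 beats each that's 18 chords.
B: 4 bars of 5 beats is 20 beats; at 0.5 beats each that's 40 chords.
C: 6 bars of 5 beats is 30 beats; at 6 beats each that's 5 chords.
D: 4 bars of 5 beats is 20 beats; at 4 beats each that's 5 chords.
Overall: 68 chords over 32 bars → 68/32 = 2.125 chords per bar.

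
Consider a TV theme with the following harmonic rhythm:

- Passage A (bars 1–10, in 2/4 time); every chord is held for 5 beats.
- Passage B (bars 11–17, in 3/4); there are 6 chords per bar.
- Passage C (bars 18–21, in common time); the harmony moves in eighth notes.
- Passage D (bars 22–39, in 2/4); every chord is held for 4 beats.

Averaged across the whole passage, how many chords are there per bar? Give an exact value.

A: 10 × 2 = 20 beats ÷ 5 = 4 chords.
B: 7 × 3 = 21 beats ÷ 0.5 = 42 chords.
C: 4 × 4 = 16 beats ÷ 0.5 = 32 chords.
D: 18 × 2 = 36 beats ÷ 4 = 9 chords.
Overall: 87 chords over 39 bars → 87/39 = 29/13 chords per bar.

29/13 chords per bar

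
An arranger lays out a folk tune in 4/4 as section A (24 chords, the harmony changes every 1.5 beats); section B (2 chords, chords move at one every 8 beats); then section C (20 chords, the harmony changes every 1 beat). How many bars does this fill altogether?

A: 24 × 1.5 = 36 beats = 9 bars.
B: 2 × 8 = 16 beats = 4 bars.
C: 20 × 1 = 20 beats = 5 bars.
Total: 9 + 4 + 5 = 18 bars.

18 bars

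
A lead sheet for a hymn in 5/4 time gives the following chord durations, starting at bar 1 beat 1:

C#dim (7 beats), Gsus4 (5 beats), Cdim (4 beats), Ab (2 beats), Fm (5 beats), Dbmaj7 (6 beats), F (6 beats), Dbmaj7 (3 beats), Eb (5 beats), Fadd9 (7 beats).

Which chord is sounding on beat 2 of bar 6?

Beat 2 of bar 6 is beat (6−1)×5 + 2 = 27 overall.
Running totals: C#dim ends at 7, Gsus4 ends at 12, Cdim ends at 16, Ab ends at 18, Fm ends at 23, Dbmaj7 ends at 29.
Beat 27 falls within Dbmaj7.

Dbmaj7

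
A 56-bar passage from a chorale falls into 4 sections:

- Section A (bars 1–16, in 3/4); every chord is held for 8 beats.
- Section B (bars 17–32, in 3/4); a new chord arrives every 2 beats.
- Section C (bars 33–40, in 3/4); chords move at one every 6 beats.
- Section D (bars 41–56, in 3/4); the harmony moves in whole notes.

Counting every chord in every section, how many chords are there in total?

A: 16·3 = 48 beats, 48/8 = 6 chords.
B: 16·3 = 48 beats, 48/2 = 24 chords.
C: 8·3 = 24 beats, 24/6 = 4 chords.
D: 16·3 = 48 beats, 48/4 = 12 chords.
Total: 6 + 24 + 4 + 12 = 46.

46 chords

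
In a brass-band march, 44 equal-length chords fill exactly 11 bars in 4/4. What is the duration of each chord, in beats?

11 bars × 4 beats/bar = 44 beats total.
44 beats ÷ 44 chords = 1 beats per chord.
(That is a quarter note.)

1 beat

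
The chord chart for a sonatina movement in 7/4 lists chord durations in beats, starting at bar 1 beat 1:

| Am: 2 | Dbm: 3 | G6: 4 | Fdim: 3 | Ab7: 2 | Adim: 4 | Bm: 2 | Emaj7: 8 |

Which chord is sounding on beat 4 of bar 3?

Adim

Beat 4 of bar 3 is beat (3−1)×7 + 4 = 18 overall.
Running totals: Am ends at 2, Dbm ends at 5, G6 ends at 9, Fdim ends at 12, Ab7 ends at 14, Adim ends at 18.
Beat 18 falls within Adim.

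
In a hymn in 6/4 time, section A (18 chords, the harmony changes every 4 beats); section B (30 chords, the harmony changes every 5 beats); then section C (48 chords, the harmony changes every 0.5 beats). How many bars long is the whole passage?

41 bars

A: 18 × 4 = 72 beats = 12 bars.
B: 30 × 5 = 150 beats = 25 bars.
C: 48 × 0.5 = 24 beats = 4 bars.
Total: 12 + 25 + 4 = 41 bars.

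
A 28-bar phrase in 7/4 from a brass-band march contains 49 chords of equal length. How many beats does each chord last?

28 bars × 7 beats/bar = 196 beats total.
196 beats ÷ 49 chords = 4 beats per chord.
(That is a whole note.)

4 beats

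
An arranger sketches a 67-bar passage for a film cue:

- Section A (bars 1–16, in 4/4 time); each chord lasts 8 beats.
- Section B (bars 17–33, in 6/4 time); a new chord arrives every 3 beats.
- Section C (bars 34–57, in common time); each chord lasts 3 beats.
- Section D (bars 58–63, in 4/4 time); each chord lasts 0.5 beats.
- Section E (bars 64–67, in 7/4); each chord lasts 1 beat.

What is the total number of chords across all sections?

150 chords

A: 16 bars × 4 beats = 64 beats; 8 beats/chord → 8 chords.
B: 17 bars × 6 beats = 102 beats; 3 beats/chord → 34 chords.
C: 24 bars × 4 beats = 96 beats; 3 beats/chord → 32 chords.
D: 6 bars × 4 beats = 24 beats; 0.5 beats/chord → 48 chords.
E: 4 bars × 7 beats = 28 beats; 1 beat/chord → 28 chords.
Total: 8 + 34 + 32 + 48 + 28 = 150.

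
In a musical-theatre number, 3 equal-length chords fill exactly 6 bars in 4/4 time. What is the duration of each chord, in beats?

6 bars × 4 beats/bar = 24 beats total.
24 beats ÷ 3 chords = 8 beats per chord.

8 beats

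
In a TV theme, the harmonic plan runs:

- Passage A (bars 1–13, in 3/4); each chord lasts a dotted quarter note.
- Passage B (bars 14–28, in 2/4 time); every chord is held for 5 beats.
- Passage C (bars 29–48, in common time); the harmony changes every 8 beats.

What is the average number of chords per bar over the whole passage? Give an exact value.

0.875 chords per bar

A: 13 × 3 = 39 beats ÷ 1.5 = 26 chords.
B: 15 × 2 = 30 beats ÷ 5 = 6 chords.
C: 20 × 4 = 80 beats ÷ 8 = 10 chords.
Overall: 42 chords over 48 bars → 42/48 = 0.875 chords per bar.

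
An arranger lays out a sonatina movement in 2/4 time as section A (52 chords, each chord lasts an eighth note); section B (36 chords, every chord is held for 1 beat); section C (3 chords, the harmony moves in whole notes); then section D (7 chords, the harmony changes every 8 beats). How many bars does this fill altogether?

A: 52 × 0.5 = 26 beats = 13 bars.
B: 36 × 1 = 36 beats = 18 bars.
C: 3 × 4 = 12 beats = 6 bars.
D: 7 × 8 = 56 beats = 28 bars.
Total: 13 + 18 + 6 + 28 = 65 bars.

65 bars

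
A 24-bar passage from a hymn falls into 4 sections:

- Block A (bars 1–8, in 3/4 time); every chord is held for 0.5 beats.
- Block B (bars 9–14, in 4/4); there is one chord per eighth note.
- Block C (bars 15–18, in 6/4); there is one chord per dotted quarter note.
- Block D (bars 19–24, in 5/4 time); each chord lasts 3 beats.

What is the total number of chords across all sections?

A: 8 bars × 3 beats = 24 beats; 0.5 beats/chord → 48 chords.
B: 6 bars × 4 beats = 24 beats; 0.5 beats/chord → 48 chords.
C: 4 bars × 6 beats = 24 beats; 1.5 beats/chord → 16 chords.
D: 6 bars × 5 beats = 30 beats; 3 beats/chord → 10 chords.
Total: 48 + 48 + 16 + 10 = 122.

122 chords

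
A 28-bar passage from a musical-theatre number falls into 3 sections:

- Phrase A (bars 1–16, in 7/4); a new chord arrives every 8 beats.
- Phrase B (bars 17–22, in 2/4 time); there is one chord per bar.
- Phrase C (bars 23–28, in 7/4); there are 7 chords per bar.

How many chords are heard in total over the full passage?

62 chords

A: 16 bars × 7 beats = 112 beats; 8 beats/chord → 14 chords.
B: 6 bars × 2 beats = 12 beats; 2 beats/chord → 6 chords.
C: 6 bars × 7 beats = 42 beats; 1 beat/chord → 42 chords.
Total: 14 + 6 + 42 = 62.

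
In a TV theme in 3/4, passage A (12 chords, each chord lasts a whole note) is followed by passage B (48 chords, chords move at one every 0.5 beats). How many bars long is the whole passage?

24 bars

A: 12 × 4 = 48 beats = 16 bars.
B: 48 × 0.5 = 24 beats = 8 bars.
Total: 16 + 8 = 24 bars.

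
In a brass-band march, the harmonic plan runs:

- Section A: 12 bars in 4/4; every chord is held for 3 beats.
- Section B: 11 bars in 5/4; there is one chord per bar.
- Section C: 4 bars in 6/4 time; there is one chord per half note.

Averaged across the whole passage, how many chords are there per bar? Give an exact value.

13/9 chords per bar

A: 12 × 4 = 48 beats ÷ 3 = 16 chords.
B: 11 × 5 = 55 beats ÷ 5 = 11 chords.
C: 4 × 6 = 24 beats ÷ 2 = 12 chords.
Overall: 39 chords over 27 bars → 39/27 = 13/9 chords per bar.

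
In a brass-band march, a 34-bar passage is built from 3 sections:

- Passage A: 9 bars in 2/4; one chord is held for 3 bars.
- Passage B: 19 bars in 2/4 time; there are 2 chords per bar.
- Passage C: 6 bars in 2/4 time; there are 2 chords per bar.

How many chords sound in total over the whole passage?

A: 9 bars × 2 beats = 18 beats; 6 beats/chord → 3 chords.
B: 19 bars × 2 beats = 38 beats; 1 beat/chord → 38 chords.
C: 6 bars × 2 beats = 12 beats; 1 beat/chord → 12 chords.
Total: 3 + 38 + 12 = 53.

53 chords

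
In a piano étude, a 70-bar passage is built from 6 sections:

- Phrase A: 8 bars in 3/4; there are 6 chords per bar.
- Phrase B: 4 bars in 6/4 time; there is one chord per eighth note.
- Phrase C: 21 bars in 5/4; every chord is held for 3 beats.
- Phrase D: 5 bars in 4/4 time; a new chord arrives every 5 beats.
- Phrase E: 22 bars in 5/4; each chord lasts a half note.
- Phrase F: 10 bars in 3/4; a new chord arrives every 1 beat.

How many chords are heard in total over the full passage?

220 chords

A: 8 bars × 3 beats = 24 beats; 0.5 beats/chord → 48 chords.
B: 4 bars × 6 beats = 24 beats; 0.5 beats/chord → 48 chords.
C: 21 bars × 5 beats = 105 beats; 3 beats/chord → 35 chords.
D: 5 bars × 4 beats = 20 beats; 5 beats/chord → 4 chords.
E: 22 bars × 5 beats = 110 beats; 2 beats/chord → 55 chords.
F: 10 bars × 3 beats = 30 beats; 1 beat/chord → 30 chords.
Total: 48 + 48 + 35 + 4 + 55 + 30 = 220.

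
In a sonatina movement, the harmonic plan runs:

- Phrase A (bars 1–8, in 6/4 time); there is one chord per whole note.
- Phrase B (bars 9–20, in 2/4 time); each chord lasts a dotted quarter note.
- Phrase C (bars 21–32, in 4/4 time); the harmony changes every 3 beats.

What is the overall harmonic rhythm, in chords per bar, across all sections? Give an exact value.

A: 8 bars of 6 beats is 48 beats; at 4 beats each that's 12 chords.
B: 12 bars of 2 beats is 24 beats; at 1.5 beats each that's 16 chords.
C: 12 bars of 4 beats is 48 beats; at 3 beats each that's 16 chords.
Overall: 44 chords over 32 bars → 44/32 = 1.375 chords per bar.

1.375 chords per bar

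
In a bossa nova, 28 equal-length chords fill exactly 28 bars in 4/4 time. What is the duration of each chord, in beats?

28 bars × 4 beats/bar = 112 beats total.
112 beats ÷ 28 chords = 4 beats per chord.
(That is a whole note.)

4 beats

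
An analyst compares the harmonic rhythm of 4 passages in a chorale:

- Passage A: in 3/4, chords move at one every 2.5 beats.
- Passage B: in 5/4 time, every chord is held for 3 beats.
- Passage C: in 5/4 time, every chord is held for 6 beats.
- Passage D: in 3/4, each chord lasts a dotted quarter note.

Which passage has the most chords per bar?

A: each chord is 2.5 beats in 3/4, so 1.2 per bar.
B: each chord is 3 beats in 5/4, so 5/3 per bar.
C: each chord is 6 beats in 5/4, so 5/6 per bar.
D: each chord is 1.5 beats in 3/4, so 2 per bar.
Fastest is D at 2 chords/bar.

Passage D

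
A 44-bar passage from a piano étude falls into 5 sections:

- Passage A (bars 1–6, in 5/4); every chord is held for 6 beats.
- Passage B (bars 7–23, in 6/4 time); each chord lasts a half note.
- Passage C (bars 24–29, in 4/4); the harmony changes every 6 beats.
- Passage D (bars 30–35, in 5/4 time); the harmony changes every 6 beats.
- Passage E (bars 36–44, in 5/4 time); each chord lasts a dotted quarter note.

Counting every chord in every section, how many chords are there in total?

95 chords

A has 30 beats and chords last 6 each, so 5 chords.
B has 102 beats and chords last 2 each, so 51 chords.
C has 24 beats and chords last 6 each, so 4 chords.
D has 30 beats and chords last 6 each, so 5 chords.
E has 45 beats and chords last 1.5 each, so 30 chords.
Total: 5 + 51 + 4 + 5 + 30 = 95.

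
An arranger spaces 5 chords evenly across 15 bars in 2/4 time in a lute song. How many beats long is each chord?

15 bars × 2 beats/bar = 30 beats total.
30 beats ÷ 5 chords = 6 beats per chord.

6 beats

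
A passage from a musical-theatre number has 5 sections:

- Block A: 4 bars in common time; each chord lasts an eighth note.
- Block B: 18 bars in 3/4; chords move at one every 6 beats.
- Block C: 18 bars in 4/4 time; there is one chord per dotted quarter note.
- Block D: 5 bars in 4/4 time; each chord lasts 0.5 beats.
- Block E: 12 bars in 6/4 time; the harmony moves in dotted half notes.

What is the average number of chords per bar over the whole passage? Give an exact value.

A: 4 bars of 4 beats is 16 beats; at 0.5 beats each that's 32 chords.
B: 18 bars of 3 beats is 54 beats; at 6 beats each that's 9 chords.
C: 18 bars of 4 beats is 72 beats; at 1.5 beats each that's 48 chords.
D: 5 bars of 4 beats is 20 beats; at 0.5 beats each that's 40 chords.
E: 12 bars of 6 beats is 72 beats; at 3 beats each that's 24 chords.
Overall: 153 chords over 57 bars → 153/57 = 51/19 chords per bar.

51/19 chords per bar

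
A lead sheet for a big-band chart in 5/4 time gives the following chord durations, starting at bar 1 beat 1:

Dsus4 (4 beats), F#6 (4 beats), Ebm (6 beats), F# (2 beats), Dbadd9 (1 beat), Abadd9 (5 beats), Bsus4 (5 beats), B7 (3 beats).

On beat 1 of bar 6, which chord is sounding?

Beat 1 of bar 6 is beat (6−1)×5 + 1 = 26 overall.
Running totals: Dsus4 ends at 4, F#6 ends at 8, Ebm ends at 14, F# ends at 16, Dbadd9 ends at 17, Abadd9 ends at 22, Bsus4 ends at 27.
Beat 26 falls within Bsus4.

Bsus4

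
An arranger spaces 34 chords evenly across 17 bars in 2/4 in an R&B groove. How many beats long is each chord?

1 beat

17 bars × 2 beats/bar = 34 beats total.
34 beats ÷ 34 chords = 1 beats per chord.
(That is a quarter note.)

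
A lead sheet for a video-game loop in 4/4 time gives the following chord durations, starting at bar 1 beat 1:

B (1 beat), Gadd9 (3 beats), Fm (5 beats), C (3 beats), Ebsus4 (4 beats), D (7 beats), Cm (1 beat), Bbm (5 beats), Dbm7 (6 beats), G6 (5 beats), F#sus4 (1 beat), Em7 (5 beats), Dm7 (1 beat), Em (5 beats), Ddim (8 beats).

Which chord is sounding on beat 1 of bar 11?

F#sus4

Beat 1 of bar 11 is beat (11−1)×4 + 1 = 41 overall.
Running totals: B ends at 1, Gadd9 ends at 4, Fm ends at 9, C ends at 12, Ebsus4 ends at 16, D ends at 23, Cm ends at 24, Bbm ends at 29, Dbm7 ends at 35, G6 ends at 40, F#sus4 ends at 41.
Beat 41 falls within F#sus4.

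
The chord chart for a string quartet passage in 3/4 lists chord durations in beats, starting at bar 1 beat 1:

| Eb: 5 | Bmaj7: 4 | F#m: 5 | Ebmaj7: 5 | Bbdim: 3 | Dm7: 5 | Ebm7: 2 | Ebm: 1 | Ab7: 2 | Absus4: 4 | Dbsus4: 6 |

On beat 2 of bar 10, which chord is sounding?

Ebm7

Beat 2 of bar 10 is beat (10−1)×3 + 2 = 29 overall.
Running totals: Eb ends at 5, Bmaj7 ends at 9, F#m ends at 14, Ebmaj7 ends at 19, Bbdim ends at 22, Dm7 ends at 27, Ebm7 ends at 29.
Beat 29 falls within Ebm7.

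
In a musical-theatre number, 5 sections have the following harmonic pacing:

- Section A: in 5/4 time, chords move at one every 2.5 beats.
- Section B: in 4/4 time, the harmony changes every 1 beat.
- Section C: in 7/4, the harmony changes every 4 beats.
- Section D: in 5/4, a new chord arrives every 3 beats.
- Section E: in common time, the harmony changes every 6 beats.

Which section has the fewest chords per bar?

A: each chord is 2.5 beats in 5/4, so 2 per bar.
B: each chord is 1 beat in 4/4, so 4 per bar.
C: each chord is 4 beats in 7/4, so 1.75 per bar.
D: each chord is 3 beats in 5/4, so 5/3 per bar.
E: each chord is 6 beats in 4/4, so 2/3 per bar.
Slowest is E at 2/3 chords/bar.

Section E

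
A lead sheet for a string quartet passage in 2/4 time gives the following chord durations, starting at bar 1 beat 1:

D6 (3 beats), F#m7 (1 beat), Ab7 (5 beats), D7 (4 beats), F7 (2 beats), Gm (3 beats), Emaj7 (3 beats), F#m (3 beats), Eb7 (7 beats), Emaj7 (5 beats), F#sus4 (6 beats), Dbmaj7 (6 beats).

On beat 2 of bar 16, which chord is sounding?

Emaj7

Beat 2 of bar 16 is beat (16−1)×2 + 2 = 32 overall.
Running totals: D6 ends at 3, F#m7 ends at 4, Ab7 ends at 9, D7 ends at 13, F7 ends at 15, Gm ends at 18, Emaj7 ends at 21, F#m ends at 24, Eb7 ends at 31, Emaj7 ends at 36.
Beat 32 falls within Emaj7.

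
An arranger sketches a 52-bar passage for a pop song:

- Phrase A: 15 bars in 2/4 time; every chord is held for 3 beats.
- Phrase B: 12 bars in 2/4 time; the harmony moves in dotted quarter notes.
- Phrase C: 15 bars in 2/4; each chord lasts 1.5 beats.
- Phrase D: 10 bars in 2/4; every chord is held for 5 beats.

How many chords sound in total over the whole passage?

A: 15 bars × 2 beats = 30 beats; 3 beats/chord → 10 chords.
B: 12 bars × 2 beats = 24 beats; 1.5 beats/chord → 16 chords.
C: 15 bars × 2 beats = 30 beats; 1.5 beats/chord → 20 chords.
D: 10 bars × 2 beats = 20 beats; 5 beats/chord → 4 chords.
Total: 10 + 16 + 20 + 4 = 50.

50 chords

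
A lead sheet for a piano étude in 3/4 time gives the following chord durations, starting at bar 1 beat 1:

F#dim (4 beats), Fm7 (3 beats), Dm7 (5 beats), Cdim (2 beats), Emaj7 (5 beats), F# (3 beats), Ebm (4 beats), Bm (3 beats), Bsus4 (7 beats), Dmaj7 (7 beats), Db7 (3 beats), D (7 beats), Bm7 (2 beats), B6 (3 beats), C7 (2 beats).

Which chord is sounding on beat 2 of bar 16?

Beat 2 of bar 16 is beat (16−1)×3 + 2 = 47 overall.
Running totals: F#dim ends at 4, Fm7 ends at 7, Dm7 ends at 12, Cdim ends at 14, Emaj7 ends at 19, F# ends at 22, Ebm ends at 26, Bm ends at 29, Bsus4 ends at 36, Dmaj7 ends at 43, Db7 ends at 46, D ends at 53.
Beat 47 falls within D.

D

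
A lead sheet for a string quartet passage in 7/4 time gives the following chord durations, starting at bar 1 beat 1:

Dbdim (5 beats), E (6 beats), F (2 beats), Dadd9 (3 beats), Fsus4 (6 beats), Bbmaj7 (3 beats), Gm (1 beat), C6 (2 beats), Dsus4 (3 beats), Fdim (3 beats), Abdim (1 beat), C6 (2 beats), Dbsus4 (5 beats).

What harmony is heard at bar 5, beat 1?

Dsus4

Beat 1 of bar 5 is beat (5−1)×7 + 1 = 29 overall.
Running totals: Dbdim ends at 5, E ends at 11, F ends at 13, Dadd9 ends at 16, Fsus4 ends at 22, Bbmaj7 ends at 25, Gm ends at 26, C6 ends at 28, Dsus4 ends at 31.
Beat 29 falls within Dsus4.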